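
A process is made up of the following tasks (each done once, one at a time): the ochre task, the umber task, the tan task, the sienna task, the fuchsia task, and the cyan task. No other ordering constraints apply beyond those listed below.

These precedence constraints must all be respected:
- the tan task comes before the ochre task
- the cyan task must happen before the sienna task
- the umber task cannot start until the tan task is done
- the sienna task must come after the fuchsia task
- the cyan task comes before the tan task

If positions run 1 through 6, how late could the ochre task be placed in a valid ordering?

Nothing depends on the ochre task, so it can be the final task, position 6.

6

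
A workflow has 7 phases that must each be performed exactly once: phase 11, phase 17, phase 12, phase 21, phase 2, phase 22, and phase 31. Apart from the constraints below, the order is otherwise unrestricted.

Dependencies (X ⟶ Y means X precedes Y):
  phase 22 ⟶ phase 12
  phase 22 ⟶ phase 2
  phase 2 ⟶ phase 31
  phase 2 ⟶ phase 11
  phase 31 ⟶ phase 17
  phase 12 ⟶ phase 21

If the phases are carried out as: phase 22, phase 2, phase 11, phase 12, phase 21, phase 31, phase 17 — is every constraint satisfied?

Yes

Checking each listed constraint against this order: for instance, phase 2 is in position 2 and phase 31 in position 6, so that constraint holds — and the remaining constraints check out the same way.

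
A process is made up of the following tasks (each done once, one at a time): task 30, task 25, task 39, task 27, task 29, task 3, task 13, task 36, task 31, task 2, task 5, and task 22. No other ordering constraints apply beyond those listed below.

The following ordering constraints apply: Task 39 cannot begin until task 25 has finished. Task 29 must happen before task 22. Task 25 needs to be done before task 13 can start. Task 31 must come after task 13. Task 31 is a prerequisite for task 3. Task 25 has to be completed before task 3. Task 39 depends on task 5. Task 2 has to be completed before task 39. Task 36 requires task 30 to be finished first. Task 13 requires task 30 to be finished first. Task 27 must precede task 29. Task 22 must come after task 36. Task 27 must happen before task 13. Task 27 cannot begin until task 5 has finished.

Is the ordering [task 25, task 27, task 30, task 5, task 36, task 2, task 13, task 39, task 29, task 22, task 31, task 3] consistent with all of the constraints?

In the proposed order, task 27 appears before task 5.
That contradicts the constraint that task 5 must precede task 27.

No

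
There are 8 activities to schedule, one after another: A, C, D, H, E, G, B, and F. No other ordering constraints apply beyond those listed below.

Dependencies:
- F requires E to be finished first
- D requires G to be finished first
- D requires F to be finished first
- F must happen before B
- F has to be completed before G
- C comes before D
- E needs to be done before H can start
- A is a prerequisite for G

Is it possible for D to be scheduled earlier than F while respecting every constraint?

There is a dependency chain F → D, so D always comes after F.
So no valid ordering can have D before F.

No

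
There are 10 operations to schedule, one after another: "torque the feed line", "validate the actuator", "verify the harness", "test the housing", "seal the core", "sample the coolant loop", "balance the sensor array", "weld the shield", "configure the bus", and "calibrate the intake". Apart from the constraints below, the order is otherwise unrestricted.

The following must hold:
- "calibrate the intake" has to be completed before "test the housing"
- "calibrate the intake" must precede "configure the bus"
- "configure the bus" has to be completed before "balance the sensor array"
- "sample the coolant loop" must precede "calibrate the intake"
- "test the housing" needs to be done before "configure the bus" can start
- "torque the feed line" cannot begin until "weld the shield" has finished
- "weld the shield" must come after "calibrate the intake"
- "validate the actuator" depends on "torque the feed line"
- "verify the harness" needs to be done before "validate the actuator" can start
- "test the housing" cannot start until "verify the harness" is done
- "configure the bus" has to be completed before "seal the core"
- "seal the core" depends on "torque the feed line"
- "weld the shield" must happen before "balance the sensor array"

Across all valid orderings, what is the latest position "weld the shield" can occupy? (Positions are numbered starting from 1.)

6

Every operation that must follow "weld the shield" has to come after it. Tracing all chains starting from "weld the shield", those operations are: "torque the feed line", "validate the actuator", "seal the core", "balance the sensor array" — 4 in total.
With 4 mandatory successors out of 10 operations total, the latest slot for "weld the shield" is 10−4 = 6, and it's reachable by doing all non-successors before "weld the shield".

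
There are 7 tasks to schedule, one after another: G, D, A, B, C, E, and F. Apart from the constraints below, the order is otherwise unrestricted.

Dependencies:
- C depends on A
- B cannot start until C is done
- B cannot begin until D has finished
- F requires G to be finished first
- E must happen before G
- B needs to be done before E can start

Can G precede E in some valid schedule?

No

The constraints give a chain E → G, which forces E before G.
So no valid ordering can have G before E.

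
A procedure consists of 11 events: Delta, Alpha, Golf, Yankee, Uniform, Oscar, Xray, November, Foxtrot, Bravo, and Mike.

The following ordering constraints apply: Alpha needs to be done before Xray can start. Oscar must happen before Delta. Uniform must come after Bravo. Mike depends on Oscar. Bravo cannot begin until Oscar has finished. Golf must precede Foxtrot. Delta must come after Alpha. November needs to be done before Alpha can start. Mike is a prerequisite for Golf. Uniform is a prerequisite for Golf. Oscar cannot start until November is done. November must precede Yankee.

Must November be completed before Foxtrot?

Following the dependencies: November → Oscar → Mike → Golf → Foxtrot.
So November must precede Foxtrot in any valid ordering.

Yes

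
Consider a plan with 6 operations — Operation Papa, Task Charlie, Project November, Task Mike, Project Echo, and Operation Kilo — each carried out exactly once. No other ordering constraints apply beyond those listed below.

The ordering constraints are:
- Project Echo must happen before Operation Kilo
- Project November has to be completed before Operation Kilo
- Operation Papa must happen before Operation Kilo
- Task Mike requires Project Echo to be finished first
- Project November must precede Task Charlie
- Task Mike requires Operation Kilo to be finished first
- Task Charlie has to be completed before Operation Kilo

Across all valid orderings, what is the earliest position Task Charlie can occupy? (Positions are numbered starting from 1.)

Working backwards through the constraints from Task Charlie, its only required predecessor is Project November.
With 1 mandatory predecessor, the earliest Task Charlie can sit is position 1+1 = 2, and placing just that one first achieves it.

2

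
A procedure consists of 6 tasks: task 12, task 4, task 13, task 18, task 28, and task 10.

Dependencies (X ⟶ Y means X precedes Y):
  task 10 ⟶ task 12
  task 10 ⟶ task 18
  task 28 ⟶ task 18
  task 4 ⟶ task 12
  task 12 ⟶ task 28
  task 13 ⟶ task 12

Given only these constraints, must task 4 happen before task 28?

Following the dependencies: task 4 → task 12 → task 28.
Hence task 4 necessarily comes before task 28.

Yes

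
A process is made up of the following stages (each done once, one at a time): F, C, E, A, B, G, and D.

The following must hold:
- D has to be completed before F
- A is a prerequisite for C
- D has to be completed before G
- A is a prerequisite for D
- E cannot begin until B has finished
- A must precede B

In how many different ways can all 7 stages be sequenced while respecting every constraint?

A is the only stage with nothing required before it, so every ordering starts there.
Counting all ways to extend the partial order to a total order gives 120.

120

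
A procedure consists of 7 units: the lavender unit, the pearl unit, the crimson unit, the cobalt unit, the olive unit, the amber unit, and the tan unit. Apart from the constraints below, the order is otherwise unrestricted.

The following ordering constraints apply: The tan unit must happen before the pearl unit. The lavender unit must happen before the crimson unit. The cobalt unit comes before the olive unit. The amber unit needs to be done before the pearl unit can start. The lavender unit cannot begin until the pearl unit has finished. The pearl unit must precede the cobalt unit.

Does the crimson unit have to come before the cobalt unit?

No

Nothing in the constraints links the crimson unit and the cobalt unit; they are unordered relative to each other.
A valid ordering placing the cobalt unit before the crimson unit exists, so the answer is no.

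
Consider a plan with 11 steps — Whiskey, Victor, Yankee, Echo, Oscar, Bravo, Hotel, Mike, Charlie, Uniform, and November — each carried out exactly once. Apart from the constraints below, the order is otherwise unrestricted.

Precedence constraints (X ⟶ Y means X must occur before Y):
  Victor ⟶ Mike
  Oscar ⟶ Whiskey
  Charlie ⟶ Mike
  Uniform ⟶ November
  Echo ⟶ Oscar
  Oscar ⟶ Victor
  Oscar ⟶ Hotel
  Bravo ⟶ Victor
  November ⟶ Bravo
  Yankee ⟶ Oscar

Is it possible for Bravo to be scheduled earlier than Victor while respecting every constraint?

Yes

Bravo is actually forced before Victor by the constraints, so certainly some valid ordering has Bravo first.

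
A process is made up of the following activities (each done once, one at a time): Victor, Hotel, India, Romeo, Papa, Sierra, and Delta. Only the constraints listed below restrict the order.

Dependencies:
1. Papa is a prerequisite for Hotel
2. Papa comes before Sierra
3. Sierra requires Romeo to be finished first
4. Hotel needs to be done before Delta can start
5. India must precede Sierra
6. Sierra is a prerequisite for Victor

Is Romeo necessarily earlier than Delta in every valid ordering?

No

Romeo and Delta are not related by any chain of constraints.
A valid ordering placing Delta before Romeo exists, so the answer is no.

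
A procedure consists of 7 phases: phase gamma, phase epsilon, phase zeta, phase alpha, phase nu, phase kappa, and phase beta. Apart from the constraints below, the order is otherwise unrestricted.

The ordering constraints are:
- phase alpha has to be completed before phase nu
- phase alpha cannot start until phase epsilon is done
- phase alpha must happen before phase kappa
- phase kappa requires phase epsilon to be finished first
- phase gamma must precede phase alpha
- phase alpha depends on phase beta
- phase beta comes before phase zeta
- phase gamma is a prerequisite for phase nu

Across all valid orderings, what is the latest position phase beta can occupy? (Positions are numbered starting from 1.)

Every phase that must follow phase beta has to come after it. Tracing all chains starting from phase beta, those phases are: phase zeta, phase alpha, phase nu, phase kappa — 4 in total.
With 4 mandatory successors out of 7 phases total, the latest slot for phase beta is 7−4 = 3, and it's reachable by doing all non-successors before phase beta.

3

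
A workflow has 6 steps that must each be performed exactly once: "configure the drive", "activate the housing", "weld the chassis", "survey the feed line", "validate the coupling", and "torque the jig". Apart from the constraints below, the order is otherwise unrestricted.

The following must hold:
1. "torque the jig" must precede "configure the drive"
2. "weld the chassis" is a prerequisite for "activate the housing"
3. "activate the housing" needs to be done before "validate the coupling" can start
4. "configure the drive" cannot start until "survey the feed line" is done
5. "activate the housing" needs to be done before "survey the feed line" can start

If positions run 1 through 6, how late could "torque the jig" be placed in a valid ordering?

5

The only step forced after "torque the jig" (directly or by a chain) is "configure the drive".
So at least 1 step follows "torque the jig", putting "torque the jig" no later than position 5. That position is achievable by scheduling everything else first.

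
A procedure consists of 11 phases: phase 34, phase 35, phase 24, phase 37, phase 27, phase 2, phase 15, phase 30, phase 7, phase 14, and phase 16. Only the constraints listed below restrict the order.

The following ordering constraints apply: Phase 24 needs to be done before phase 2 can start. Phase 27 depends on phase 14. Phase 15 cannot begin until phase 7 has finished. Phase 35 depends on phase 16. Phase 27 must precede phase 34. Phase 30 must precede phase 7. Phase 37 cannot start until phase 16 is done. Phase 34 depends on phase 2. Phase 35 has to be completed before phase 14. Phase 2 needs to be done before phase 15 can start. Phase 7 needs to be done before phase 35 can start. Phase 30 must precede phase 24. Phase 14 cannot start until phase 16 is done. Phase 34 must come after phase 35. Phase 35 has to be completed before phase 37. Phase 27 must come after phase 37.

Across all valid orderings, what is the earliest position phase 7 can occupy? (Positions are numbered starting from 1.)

Working backwards through the constraints from phase 7, its only required predecessor is phase 30.
So at minimum 1 phase comes before phase 7, putting phase 7 no earlier than position 2. That position is achievable by scheduling exactly that predecessor first.

2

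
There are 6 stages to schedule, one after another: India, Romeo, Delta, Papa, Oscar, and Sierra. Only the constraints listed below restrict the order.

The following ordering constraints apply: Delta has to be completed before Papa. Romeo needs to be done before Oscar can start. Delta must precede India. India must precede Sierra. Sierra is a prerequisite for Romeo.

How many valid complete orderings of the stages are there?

Delta is the only stage with nothing required before it, so every ordering starts there.
Enumerating by repeatedly choosing an available stage (one whose prerequisites are all placed) gives 5 distinct complete orderings.

5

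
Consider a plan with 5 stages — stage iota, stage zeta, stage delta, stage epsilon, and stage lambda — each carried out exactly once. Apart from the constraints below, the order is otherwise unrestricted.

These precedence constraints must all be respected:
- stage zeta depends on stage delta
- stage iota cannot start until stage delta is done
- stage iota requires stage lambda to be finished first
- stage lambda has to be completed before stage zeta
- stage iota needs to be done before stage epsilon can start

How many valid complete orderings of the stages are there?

2 stages have no prerequisites (stage delta, stage lambda), so any of them could come first.
Counting all ways to extend the partial order to a total order gives 6.

6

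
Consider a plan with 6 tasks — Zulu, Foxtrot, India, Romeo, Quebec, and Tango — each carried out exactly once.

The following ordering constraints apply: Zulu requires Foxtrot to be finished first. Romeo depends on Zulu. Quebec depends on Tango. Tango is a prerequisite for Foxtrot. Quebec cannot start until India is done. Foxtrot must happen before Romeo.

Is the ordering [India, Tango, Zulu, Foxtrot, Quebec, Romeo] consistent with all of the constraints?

No

Here Foxtrot comes after Zulu.
Since Foxtrot is required before Zulu, the ordering is invalid.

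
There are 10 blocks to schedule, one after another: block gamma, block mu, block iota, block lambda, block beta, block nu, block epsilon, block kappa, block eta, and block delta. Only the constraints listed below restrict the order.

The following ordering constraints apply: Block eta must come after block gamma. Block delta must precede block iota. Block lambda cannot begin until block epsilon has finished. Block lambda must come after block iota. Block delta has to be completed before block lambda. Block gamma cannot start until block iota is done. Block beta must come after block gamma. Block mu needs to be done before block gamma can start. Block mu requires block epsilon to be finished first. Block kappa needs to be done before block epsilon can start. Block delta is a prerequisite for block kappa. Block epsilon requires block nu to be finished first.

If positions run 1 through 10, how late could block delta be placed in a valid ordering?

2

Following every chain forward from block delta, the blocks that must come later are block gamma, block mu, block iota, block lambda, block beta, block epsilon, block kappa, block eta — 8 of them.
So at least 8 blocks follow block delta, putting block delta no later than position 2. That position is achievable by scheduling everything else first.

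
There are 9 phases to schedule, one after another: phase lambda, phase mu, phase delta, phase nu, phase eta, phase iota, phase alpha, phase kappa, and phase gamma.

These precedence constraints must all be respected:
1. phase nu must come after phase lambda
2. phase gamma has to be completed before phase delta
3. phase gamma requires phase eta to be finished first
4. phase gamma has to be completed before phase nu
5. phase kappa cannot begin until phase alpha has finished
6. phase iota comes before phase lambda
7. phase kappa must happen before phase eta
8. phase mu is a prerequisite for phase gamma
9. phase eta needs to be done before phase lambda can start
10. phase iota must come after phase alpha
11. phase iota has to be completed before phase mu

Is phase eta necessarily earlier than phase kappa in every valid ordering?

No

The constraints actually force phase kappa before phase eta (via phase kappa → phase eta), not the other way around.
So phase eta does not have to come before phase kappa — it cannot.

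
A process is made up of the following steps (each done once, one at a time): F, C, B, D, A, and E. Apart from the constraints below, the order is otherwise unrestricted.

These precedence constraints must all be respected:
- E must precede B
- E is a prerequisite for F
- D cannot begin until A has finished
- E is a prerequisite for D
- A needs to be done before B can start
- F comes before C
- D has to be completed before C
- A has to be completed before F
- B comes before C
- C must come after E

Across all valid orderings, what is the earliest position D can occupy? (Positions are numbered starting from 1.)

3

The steps that are forced before D, directly or transitively, are A, E. That's 2 steps.
With 2 mandatory predecessors, the earliest D can sit is position 2+1 = 3, and placing just those 2 first achieves it.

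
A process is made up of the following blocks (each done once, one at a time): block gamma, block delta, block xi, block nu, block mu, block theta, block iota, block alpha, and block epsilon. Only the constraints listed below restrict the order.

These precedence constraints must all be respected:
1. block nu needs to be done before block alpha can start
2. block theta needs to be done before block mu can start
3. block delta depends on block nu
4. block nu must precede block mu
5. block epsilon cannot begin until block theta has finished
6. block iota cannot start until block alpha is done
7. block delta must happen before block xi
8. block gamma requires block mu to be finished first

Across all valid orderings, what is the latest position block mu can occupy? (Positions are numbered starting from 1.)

8

Following the constraints forward from block mu, its only required successor is block gamma.
So at least 1 block follows block mu, putting block mu no later than position 8. That position is achievable by scheduling everything else first.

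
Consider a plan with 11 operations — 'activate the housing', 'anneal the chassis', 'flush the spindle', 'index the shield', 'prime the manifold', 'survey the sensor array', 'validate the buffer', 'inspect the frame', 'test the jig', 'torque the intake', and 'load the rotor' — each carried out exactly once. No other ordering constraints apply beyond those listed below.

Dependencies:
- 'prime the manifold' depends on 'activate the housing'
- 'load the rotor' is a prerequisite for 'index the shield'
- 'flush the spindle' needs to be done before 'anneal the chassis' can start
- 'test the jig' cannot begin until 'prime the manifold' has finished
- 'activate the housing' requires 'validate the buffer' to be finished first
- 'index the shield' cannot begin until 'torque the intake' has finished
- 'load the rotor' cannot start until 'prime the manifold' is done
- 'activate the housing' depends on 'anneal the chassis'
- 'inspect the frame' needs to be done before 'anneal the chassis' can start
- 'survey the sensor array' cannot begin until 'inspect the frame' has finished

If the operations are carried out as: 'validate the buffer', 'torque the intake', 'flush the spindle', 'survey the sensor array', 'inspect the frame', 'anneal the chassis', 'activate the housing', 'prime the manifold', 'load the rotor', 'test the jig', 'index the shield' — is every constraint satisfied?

No

The sequence places 'survey the sensor array' ahead of 'inspect the frame'.
Since 'inspect the frame' is required before 'survey the sensor array', the ordering is invalid.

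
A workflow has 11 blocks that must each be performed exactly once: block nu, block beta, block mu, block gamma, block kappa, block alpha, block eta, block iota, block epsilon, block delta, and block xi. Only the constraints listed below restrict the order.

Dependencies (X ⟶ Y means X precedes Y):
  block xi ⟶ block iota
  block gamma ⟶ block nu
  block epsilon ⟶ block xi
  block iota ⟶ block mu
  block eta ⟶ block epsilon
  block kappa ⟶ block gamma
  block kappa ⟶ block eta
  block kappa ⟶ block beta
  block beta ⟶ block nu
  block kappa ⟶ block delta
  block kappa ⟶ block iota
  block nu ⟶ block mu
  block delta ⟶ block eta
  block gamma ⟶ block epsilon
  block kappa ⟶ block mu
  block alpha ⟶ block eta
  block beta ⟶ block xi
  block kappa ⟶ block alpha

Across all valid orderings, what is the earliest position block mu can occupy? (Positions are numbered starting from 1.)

The blocks that are forced before block mu, directly or transitively, are block nu, block beta, block gamma, block kappa, block alpha, block eta, block iota, block epsilon, block delta, block xi. That's 10 blocks.
So at minimum 10 blocks come before block mu, putting block mu no earlier than position 11. That position is achievable by scheduling exactly those predecessors first.

11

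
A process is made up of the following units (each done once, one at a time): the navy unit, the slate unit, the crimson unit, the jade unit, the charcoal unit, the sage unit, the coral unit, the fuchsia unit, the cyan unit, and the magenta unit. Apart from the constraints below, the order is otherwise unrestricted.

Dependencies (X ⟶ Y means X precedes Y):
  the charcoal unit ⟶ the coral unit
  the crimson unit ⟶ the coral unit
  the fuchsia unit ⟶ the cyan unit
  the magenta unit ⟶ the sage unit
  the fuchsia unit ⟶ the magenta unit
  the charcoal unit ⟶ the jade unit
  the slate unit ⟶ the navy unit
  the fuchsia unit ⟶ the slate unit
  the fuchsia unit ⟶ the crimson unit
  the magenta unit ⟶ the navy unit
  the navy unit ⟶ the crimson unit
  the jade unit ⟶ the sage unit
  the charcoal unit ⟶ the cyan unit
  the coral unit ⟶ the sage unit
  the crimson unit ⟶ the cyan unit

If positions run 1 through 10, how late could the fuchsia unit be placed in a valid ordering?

3

The units that are forced after the fuchsia unit, directly or by a chain of constraints, are the navy unit, the slate unit, the crimson unit, the sage unit, the coral unit, the cyan unit, the magenta unit. That's 7 units.
So at least 7 units follow the fuchsia unit, putting the fuchsia unit no later than position 3. That position is achievable by scheduling everything else first.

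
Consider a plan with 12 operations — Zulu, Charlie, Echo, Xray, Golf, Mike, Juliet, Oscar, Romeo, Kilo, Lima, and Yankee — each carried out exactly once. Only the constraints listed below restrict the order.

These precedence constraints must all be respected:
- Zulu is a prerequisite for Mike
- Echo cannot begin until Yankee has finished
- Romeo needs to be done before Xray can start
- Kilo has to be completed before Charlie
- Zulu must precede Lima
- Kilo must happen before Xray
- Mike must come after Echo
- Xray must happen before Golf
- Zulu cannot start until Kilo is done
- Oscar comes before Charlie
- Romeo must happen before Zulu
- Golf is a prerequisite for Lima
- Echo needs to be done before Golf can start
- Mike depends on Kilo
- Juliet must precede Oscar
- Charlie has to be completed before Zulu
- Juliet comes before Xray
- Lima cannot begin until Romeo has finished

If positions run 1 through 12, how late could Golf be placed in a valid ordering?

Following the constraints forward from Golf, its only required successor is Lima.
With 1 mandatory successor out of 12 operations total, the latest slot for Golf is 12−1 = 11, and it's reachable by doing all non-successors before Golf.

11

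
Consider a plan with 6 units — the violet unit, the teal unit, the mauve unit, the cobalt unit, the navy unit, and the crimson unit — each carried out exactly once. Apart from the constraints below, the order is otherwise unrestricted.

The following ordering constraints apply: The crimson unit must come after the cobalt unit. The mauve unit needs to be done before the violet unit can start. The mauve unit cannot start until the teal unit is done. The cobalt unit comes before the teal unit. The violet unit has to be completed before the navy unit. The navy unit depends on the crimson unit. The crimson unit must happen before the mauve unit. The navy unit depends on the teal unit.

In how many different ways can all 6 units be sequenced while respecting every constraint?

Only the cobalt unit has no prerequisites, so it must go first.
Systematically extending each partial ordering one unit at a time and counting, there are 2 complete orderings.

2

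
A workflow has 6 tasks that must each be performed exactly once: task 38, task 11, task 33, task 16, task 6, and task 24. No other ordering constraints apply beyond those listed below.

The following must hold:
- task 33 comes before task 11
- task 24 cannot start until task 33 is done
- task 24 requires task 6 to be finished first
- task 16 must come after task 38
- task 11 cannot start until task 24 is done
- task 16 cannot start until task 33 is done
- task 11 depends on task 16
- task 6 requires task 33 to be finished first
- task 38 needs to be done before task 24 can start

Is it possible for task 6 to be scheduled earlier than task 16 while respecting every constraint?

Yes

Nothing in the constraints forces task 16 before task 6 — there is no chain from task 16 to task 6.
That means at least one valid schedule has task 6 before task 16.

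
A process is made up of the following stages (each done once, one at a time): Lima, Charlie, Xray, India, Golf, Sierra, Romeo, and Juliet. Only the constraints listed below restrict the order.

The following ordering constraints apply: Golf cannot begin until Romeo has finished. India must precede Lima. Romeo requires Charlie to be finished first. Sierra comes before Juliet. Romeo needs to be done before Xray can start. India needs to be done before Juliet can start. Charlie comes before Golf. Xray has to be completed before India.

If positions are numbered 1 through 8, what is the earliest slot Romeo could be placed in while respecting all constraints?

2

The only stage forced before Romeo (directly or transitively) is Charlie.
With 1 mandatory predecessor, the earliest Romeo can sit is position 1+1 = 2, and placing just that one first achieves it.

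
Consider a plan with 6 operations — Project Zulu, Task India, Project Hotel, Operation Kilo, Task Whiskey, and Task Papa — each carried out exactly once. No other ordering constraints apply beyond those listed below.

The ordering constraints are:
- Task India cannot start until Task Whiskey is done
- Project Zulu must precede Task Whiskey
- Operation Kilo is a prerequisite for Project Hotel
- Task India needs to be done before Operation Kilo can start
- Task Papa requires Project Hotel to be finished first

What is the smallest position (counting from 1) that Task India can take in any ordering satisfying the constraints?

Working backwards through the constraints from Task India, its full set of required predecessors is Project Zulu, Task Whiskey — 2 of them.
With 2 mandatory predecessors, the earliest Task India can sit is position 2+1 = 3, and placing just those 2 first achieves it.

3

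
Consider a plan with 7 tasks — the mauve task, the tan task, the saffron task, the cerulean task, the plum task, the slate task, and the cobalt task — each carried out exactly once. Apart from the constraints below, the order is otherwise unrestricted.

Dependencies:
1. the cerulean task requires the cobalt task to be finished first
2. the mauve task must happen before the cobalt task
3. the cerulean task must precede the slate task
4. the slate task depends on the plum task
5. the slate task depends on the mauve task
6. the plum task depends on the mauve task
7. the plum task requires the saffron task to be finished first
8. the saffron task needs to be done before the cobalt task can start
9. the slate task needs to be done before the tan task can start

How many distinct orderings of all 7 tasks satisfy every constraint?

2 tasks have no prerequisites (the mauve task, the saffron task), so any of them could come first.
Systematically extending each partial ordering one task at a time and counting, there are 6 complete orderings.

6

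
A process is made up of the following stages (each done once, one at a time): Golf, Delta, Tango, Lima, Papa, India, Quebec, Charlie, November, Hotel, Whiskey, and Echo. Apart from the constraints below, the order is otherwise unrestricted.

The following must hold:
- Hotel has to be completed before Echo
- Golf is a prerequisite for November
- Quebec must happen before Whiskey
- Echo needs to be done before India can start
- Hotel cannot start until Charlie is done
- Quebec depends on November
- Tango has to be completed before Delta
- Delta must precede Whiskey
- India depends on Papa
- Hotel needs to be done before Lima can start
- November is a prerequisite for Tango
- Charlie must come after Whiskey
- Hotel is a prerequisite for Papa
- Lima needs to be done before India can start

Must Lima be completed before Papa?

Nothing in the constraints links Lima and Papa; they are unordered relative to each other.
So Lima can come before Papa or after — it is not forced.

No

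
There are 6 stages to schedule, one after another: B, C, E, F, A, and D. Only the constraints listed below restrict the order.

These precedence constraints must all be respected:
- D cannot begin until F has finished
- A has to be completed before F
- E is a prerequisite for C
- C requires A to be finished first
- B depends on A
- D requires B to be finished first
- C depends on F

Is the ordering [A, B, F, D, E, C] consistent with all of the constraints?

Yes

Checking each listed constraint against this order: for instance, A is in position 1 and C in position 6, so that constraint holds — and the remaining constraints check out the same way.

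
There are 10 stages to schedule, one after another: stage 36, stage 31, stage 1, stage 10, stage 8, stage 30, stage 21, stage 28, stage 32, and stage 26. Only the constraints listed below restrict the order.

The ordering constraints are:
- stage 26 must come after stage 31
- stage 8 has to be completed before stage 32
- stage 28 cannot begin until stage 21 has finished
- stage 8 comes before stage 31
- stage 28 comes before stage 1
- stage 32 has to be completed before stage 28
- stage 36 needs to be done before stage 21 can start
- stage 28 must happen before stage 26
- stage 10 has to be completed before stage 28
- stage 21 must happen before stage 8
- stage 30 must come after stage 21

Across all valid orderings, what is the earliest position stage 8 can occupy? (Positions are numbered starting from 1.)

3

The stages that are forced before stage 8, directly or transitively, are stage 36, stage 21. That's 2 stages.
So at minimum 2 stages come before stage 8, putting stage 8 no earlier than position 3. That position is achievable by scheduling exactly those predecessors first.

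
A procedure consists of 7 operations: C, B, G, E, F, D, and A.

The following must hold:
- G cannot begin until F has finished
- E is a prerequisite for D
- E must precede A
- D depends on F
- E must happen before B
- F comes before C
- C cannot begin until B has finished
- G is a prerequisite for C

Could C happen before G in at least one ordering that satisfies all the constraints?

The constraints give a chain G → C, which forces G before C.
Hence C can never be scheduled before G.

No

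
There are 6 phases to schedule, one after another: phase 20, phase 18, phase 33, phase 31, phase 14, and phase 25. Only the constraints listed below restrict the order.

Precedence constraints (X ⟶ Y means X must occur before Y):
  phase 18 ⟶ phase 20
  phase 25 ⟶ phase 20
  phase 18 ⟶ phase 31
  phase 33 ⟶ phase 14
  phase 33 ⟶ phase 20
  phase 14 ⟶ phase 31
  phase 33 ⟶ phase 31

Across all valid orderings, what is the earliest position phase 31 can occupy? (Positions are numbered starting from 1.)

Working backwards through the constraints from phase 31, its full set of required predecessors is phase 18, phase 33, phase 14 — 3 of them.
So at minimum 3 phases come before phase 31, putting phase 31 no earlier than position 4. That position is achievable by scheduling exactly those predecessors first.

4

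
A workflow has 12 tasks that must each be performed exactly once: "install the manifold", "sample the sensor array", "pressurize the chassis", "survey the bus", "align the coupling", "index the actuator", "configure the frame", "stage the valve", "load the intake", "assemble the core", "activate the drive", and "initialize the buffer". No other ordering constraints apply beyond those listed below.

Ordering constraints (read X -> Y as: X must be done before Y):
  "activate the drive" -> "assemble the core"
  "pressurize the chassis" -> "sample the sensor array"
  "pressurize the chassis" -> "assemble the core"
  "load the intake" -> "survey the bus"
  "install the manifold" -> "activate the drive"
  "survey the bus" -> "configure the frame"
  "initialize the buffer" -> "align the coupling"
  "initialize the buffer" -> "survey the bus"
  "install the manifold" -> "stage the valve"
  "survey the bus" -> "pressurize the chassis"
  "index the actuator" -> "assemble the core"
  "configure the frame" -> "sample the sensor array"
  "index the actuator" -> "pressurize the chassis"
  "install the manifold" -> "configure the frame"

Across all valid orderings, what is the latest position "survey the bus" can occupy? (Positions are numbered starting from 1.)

Every task that must follow "survey the bus" has to come after it. Tracing all chains starting from "survey the bus", those tasks are: "sample the sensor array", "pressurize the chassis", "configure the frame", "assemble the core" — 4 in total.
So at least 4 tasks follow "survey the bus", putting "survey the bus" no later than position 8. That position is achievable by scheduling everything else first.

8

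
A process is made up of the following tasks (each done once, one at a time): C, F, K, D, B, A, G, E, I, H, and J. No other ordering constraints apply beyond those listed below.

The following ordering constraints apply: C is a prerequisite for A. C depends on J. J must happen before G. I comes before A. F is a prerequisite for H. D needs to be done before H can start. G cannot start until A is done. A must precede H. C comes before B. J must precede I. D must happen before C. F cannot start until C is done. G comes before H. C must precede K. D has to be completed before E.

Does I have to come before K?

No chain of constraints connects I to K in either direction.
A valid ordering placing K before I exists, so the answer is no.

No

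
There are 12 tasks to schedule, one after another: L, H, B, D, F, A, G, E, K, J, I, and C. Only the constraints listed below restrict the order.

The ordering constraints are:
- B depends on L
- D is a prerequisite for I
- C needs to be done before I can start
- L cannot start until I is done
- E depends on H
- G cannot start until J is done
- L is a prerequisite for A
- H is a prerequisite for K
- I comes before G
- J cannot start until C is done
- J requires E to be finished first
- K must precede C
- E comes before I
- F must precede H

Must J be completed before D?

No

No chain of constraints connects J to D in either direction.
There exist valid orderings with D before J, so J is not required to come first.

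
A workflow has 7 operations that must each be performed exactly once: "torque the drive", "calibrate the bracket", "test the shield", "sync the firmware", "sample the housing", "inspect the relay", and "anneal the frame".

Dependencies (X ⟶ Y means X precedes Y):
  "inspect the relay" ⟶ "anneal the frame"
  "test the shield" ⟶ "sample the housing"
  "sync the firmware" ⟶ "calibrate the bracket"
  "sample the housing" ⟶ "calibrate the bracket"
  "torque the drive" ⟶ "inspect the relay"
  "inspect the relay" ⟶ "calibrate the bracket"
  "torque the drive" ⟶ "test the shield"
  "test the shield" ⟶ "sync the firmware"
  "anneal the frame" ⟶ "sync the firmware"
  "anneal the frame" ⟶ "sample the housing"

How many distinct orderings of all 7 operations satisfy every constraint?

"torque the drive" is the only operation with nothing required before it, so every ordering starts there.
Enumerating by repeatedly choosing an available operation (one whose prerequisites are all placed) gives 6 distinct complete orderings.

6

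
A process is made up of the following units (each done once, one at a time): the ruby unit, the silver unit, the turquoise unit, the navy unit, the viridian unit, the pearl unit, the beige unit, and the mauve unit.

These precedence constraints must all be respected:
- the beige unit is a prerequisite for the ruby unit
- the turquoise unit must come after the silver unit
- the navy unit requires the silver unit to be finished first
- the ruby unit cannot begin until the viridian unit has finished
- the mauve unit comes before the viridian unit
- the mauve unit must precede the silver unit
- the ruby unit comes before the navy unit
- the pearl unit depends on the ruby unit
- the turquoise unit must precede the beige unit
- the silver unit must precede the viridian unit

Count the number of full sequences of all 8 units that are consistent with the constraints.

6

The mauve unit is the only unit with nothing required before it, so every ordering starts there.
Systematically extending each partial ordering one unit at a time and counting, there are 6 complete orderings.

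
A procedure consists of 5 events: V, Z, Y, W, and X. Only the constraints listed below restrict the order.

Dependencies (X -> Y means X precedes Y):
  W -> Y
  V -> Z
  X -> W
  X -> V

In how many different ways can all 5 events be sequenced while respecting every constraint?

6

X is the only event with nothing required before it, so every ordering starts there.
Counting all ways to extend the partial order to a total order gives 6.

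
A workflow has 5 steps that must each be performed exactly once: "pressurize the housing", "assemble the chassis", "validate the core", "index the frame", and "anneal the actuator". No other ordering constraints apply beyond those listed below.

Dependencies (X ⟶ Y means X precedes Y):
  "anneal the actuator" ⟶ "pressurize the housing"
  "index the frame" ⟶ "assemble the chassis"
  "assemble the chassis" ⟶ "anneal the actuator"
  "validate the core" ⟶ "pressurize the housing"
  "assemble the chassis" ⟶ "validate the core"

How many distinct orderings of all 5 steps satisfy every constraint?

Only "index the frame" has no prerequisites, so it must go first.
Counting all ways to extend the partial order to a total order gives 2.

2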